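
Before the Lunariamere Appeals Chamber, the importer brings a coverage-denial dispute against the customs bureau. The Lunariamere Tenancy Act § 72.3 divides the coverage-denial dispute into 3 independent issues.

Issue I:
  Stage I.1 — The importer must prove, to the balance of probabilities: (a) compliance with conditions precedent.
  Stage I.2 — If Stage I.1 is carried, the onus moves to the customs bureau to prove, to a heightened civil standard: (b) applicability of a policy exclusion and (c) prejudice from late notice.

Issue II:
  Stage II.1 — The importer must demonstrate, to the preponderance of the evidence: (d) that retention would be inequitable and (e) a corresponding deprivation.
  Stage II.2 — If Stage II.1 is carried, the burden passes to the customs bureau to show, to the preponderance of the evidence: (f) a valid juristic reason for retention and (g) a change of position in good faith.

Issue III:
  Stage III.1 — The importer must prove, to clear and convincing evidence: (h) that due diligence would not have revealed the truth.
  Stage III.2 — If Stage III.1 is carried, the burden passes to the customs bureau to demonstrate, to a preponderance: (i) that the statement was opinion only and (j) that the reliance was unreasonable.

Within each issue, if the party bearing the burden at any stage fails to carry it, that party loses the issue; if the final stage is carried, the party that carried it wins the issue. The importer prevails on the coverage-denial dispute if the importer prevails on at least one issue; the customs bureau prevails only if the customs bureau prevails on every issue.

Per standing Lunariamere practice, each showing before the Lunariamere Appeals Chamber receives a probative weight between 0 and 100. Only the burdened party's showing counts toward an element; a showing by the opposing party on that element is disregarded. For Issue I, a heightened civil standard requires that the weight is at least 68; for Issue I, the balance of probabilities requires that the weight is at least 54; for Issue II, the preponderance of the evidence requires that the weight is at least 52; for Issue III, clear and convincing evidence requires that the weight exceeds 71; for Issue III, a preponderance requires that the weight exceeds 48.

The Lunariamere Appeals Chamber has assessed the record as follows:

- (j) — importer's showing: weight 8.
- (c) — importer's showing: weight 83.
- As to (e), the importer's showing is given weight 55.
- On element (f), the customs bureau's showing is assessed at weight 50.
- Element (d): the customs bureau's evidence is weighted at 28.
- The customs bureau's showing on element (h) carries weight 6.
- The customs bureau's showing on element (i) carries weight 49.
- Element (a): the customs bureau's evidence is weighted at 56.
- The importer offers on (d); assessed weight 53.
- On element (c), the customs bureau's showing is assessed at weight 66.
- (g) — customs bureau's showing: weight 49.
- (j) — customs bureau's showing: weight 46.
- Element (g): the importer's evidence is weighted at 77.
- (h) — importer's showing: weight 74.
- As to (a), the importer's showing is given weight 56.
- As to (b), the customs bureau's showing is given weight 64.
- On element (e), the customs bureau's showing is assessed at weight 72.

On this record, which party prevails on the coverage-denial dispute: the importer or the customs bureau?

importer

— Issue I —
At Stage I.1 the importer must meet the balance of probabilities (weight is at least 54): on (a) the weight is 56 (the customs bureau's 56 is given no effect), ≥ 54, so (a) meets the standard.
  All elements met. The burden passes to the customs bureau.
At Stage I.2 the customs bureau must meet a heightened civil standard (weight is at least 68): on (b) the weight is 64, < 68, so (b) does not meet the standard; on (c) the weight is 66 (the importer's 83 is given no effect), < 68, so (c) does not meet the standard.
  Stage I.2 not carried; the customs bureau fails its burden.
The analysis ends at Stage I.2; the importer prevails on this issue.
— Issue II —
Stage II.1 (importer, the preponderance of the evidence, weight is at least 52): (d) 53 (customs bureau's 28 disregarded) ≥ 52 — meets; (e) 55 (customs bureau's 72 disregarded) ≥ 52 — meets.
  Stage II.1 carried; the burden shifts to the customs bureau.
Stage II.2 (customs bureau, the preponderance of the evidence, weight is at least 52): (f) 50 < 52 — fails; (g) 49 (importer's 77 disregarded) < 52 — fails.
  Not every element is met, so the customs bureau fails to carry Stage II.2.
The analysis ends at Stage II.2; the importer prevails on this issue.
— Issue III —
At Stage III.1 the importer must meet clear and convincing evidence (weight exceeds 71): on (h) the weight is 74 (the customs bureau's 6 is given no effect), > 71, so (h) meets the standard.
  Stage III.1 carried; the burden shifts to the customs bureau.
At Stage III.2 the customs bureau must meet a preponderance (weight exceeds 48): on (i) the weight is 49, which does exceed 48, so (i) meets the standard; on (j) the weight is 46 (the importer's 8 is given no effect), ≤ 48, so (j) does not meet the standard.
  Stage III.2 not carried; the customs bureau fails its burden.
The analysis ends at Stage III.2; the importer prevails on this issue.
Per-issue: Issue I → importer; Issue II → importer; Issue III → importer. The importer must prevail on at least one issue; overall, the importer prevails.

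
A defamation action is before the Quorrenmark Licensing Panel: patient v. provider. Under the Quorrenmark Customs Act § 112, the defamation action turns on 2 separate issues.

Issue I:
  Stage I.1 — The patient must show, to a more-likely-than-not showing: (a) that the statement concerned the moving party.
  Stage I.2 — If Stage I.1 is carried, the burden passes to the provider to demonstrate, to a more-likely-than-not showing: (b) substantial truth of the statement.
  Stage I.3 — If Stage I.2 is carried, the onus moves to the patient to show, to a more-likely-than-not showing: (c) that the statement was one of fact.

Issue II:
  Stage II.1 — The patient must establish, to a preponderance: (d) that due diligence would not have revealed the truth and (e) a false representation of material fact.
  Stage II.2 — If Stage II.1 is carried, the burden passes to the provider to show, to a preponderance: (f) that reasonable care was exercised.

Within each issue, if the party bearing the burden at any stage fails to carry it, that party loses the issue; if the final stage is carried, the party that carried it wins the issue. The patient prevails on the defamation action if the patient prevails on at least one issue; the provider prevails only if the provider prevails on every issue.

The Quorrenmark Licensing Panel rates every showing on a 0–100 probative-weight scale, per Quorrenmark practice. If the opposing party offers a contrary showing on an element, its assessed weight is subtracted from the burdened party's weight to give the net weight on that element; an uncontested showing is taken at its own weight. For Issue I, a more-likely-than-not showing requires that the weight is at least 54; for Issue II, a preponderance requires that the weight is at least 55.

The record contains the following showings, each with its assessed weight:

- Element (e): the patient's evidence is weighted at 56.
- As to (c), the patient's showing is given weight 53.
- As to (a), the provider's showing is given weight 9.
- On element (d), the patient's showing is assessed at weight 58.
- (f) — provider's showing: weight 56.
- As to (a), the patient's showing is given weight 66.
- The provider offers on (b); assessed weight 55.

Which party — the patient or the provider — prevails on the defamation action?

provider

— Issue I —
Stage I.1 — burden on patient; standard: a more-likely-than-not showing (weight is at least 54).
    (a): 66 − 9 = 57 ≥ 54 [met]
  The patient carries Stage I.1; the provider now bears the burden.
Stage I.2 — burden on provider; standard: a more-likely-than-not showing (weight is at least 54).
    (b): 55 ≥ 54 [met]
  The provider carries Stage I.2; the patient now bears the burden.
Stage I.3 — burden on patient; standard: a more-likely-than-not showing (weight is at least 54).
    (c): 53 < 54 [not met]
  The patient does not carry Stage I.3.
The provider prevails on this issue.
— Issue II —
At Stage II.1 the patient must meet a preponderance (weight is at least 55): on (d) the weight is 58, ≥ 55, so (d) meets the standard; on (e) the weight is 56, which does reach 55, so (e) meets the standard.
  Stage II.1 carried; the burden shifts to the provider.
At Stage II.2 the provider must meet a preponderance (weight is at least 55): on (f) the weight is 56, which does reach 55, so (f) meets the standard.
  All elements met at the final stage.
All stages carried — the provider prevails on this issue.
Per-issue: Issue I → provider; Issue II → provider. The patient must prevail on at least one issue; overall, the provider prevails.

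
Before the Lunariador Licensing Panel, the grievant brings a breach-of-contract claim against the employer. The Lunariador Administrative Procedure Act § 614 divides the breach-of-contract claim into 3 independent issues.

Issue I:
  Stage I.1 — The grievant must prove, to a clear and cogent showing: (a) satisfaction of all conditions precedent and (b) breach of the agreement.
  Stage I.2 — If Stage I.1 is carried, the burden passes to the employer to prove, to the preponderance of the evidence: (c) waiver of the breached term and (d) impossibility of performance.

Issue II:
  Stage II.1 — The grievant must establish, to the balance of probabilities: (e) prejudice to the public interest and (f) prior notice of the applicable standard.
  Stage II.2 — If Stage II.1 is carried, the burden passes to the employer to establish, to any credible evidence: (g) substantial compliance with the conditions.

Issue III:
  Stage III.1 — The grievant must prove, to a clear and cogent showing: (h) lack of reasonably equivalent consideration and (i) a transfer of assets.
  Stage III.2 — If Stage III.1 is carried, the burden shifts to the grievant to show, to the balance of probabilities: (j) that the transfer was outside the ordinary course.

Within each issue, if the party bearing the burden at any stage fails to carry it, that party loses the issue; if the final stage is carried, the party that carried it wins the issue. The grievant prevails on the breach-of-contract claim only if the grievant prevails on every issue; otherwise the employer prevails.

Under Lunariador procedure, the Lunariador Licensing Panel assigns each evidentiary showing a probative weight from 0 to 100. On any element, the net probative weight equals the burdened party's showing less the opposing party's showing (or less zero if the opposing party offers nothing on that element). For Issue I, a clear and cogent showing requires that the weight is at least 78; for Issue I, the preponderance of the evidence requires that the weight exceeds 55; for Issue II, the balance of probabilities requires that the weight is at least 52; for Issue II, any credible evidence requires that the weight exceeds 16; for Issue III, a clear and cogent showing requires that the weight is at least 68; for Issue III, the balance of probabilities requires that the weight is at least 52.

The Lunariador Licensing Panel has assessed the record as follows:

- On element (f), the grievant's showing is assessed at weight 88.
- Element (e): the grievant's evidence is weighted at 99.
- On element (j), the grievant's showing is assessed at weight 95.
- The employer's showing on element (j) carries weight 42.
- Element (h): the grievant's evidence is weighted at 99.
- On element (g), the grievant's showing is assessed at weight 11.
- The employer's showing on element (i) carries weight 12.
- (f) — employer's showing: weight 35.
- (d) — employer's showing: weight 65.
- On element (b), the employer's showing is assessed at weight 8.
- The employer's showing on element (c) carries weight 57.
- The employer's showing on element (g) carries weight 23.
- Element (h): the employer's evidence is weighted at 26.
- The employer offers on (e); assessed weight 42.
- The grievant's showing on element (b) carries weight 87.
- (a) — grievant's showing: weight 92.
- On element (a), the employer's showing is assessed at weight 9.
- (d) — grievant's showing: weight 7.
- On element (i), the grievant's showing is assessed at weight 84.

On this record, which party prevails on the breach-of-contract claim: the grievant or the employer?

employer

— Issue I —
Stage I.1 — burden on grievant; standard: a clear and cogent showing (weight is at least 78).
    (a): 92 − 9 = 83 ≥ 78 [met]
    (b): 87 − 8 = 79 ≥ 78 [met]
  Stage I.1 is satisfied; the onus moves to the employer.
Stage I.2 — burden on employer; standard: the preponderance of the evidence (weight exceeds 55).
    (c): 57 > 55 [met]
    (d): 65 − 7 = 58 > 55 [met]
  All elements met at the final stage.
With every stage satisfied, the employer prevails on this issue.
— Issue II —
Stage II.1 (grievant, the balance of probabilities, weight is at least 52): (e) net 99−42=57 ≥ 52 — meets; (f) net 88−35=53 ≥ 52 — meets.
  The grievant carries Stage II.1; the employer now bears the burden.
Stage II.2 (employer, any credible evidence, weight exceeds 16): (g) net 23−11=12 ≤ 16 — fails.
  The employer does not carry Stage II.2.
The grievant prevails on this issue.
— Issue III —
Stage III.1 — burden on grievant; standard: a clear and cogent showing (weight is at least 68).
    (h): 99 − 26 = 73 ≥ 68 [met]
    (i): 84 − 12 = 72 ≥ 68 [met]
  Stage III.1 is satisfied; the grievant continues to bear the burden.
Stage III.2 — burden on grievant; standard: the balance of probabilities (weight is at least 52).
    (j): 95 − 42 = 53 ≥ 52 [met]
  All elements met at the final stage.
Every stage carried; the grievant prevails on this issue.
Per-issue: Issue I → employer; Issue II → grievant; Issue III → grievant. The grievant must prevail on every issue; overall, the employer prevails.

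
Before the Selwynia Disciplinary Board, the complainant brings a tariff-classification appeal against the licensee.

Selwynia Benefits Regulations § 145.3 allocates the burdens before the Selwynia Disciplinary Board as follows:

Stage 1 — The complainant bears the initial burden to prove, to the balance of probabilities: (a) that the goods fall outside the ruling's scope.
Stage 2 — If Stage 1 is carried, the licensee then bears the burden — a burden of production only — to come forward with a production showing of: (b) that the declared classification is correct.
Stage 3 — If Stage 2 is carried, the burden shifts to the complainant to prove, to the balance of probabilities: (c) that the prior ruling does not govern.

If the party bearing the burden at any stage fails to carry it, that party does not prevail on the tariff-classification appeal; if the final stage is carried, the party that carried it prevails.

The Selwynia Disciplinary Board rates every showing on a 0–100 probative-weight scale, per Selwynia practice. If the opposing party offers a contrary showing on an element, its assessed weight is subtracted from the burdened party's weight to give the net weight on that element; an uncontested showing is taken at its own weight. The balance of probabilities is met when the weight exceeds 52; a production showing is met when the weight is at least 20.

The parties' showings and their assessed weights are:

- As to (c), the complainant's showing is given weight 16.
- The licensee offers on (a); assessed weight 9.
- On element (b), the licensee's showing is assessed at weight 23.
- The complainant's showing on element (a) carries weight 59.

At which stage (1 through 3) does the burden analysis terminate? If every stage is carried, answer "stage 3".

At Stage 1 the complainant must meet the balance of probabilities (weight exceeds 52): on (a) the weight is 59 less the opposing 9 gives net 50, which does not exceed 52, so (a) does not meet the standard.
  The complainant does not carry Stage 1.
The licensee prevails.

stage 1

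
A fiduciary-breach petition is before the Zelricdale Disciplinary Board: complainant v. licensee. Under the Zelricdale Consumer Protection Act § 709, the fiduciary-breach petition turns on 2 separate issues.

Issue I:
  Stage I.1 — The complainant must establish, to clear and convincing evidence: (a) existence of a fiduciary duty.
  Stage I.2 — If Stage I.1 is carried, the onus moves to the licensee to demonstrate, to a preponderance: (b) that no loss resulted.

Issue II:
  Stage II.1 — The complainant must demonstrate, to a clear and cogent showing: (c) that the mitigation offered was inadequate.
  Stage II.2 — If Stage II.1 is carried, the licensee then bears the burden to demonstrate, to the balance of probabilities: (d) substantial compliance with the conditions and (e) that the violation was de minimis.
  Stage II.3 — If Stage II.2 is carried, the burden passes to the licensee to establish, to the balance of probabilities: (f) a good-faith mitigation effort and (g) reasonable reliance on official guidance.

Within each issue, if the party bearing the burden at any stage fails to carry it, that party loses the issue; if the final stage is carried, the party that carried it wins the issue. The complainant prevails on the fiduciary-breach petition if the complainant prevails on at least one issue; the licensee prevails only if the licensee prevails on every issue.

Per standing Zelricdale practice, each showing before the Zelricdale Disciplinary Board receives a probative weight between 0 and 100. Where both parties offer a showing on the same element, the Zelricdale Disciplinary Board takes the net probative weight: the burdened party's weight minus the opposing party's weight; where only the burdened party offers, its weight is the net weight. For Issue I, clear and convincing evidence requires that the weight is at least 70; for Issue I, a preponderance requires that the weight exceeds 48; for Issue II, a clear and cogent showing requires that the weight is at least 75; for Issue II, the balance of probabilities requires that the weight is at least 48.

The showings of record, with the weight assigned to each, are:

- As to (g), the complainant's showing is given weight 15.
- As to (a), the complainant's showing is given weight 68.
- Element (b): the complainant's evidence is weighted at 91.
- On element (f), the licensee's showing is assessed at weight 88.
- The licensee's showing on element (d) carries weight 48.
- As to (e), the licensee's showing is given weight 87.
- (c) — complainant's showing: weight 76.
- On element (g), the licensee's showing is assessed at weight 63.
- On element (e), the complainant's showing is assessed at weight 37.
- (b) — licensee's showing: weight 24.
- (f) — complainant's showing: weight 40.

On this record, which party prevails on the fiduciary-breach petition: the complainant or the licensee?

licensee

— Issue I —
Stage I.1 (complainant, clear and convincing evidence, weight is at least 70): (a) 68 < 70 — fails.
  Not every element is met, so the complainant fails to carry Stage I.1.
So the licensee prevails on this issue.
— Issue II —
Stage II.1 — burden on complainant; standard: a clear and cogent showing (weight is at least 75).
    (c): 76 ≥ 75 [met]
  All elements met. The burden passes to the licensee.
Stage II.2 — burden on licensee; standard: the balance of probabilities (weight is at least 48).
    (d): 48 ≥ 48 [met]
    (e): 87 − 37 = 50 ≥ 48 [met]
  Stage II.2 carried; the burden remains with the licensee.
Stage II.3 — burden on licensee; standard: the balance of probabilities (weight is at least 48).
    (f): 88 − 40 = 48 ≥ 48 [met]
    (g): 63 − 15 = 48 ≥ 48 [met]
  The licensee carries the last stage.
Every stage carried; the licensee prevails on this issue.
Per-issue: Issue I → licensee; Issue II → licensee. The complainant must prevail on at least one issue; overall, the licensee prevails.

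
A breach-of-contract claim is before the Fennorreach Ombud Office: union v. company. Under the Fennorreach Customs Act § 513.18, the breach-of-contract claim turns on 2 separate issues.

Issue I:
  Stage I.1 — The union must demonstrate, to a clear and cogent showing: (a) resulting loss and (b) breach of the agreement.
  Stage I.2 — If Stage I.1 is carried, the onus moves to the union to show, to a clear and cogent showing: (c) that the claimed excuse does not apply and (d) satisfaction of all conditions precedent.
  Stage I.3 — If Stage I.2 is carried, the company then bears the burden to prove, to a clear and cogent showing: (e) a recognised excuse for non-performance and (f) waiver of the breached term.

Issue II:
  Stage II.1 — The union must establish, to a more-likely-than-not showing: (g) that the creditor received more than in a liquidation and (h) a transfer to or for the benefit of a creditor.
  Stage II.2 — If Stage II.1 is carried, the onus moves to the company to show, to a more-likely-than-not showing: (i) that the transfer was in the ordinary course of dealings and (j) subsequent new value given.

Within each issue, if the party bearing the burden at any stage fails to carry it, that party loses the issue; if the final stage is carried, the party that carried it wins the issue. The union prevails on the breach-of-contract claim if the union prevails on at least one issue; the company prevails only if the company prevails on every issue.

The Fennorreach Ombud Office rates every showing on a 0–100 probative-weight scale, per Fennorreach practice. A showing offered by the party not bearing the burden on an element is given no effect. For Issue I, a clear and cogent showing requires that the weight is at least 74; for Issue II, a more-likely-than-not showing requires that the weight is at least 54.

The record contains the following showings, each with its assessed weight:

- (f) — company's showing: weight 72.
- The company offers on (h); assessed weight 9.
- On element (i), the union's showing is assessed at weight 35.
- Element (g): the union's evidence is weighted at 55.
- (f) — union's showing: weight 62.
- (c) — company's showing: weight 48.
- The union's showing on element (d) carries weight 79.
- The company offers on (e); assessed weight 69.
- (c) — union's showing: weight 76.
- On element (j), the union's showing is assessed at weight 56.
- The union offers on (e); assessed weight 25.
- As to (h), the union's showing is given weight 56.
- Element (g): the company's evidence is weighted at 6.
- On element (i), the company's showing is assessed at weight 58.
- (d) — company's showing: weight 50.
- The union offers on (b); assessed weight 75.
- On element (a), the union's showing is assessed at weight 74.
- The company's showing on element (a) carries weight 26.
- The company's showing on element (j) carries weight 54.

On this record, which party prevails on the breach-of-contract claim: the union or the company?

— Issue I —
Stage I.1 (union, a clear and cogent showing, weight is at least 74): (a) 74 (company's 26 disregarded) ≥ 74 — meets; (b) 75 ≥ 74 — meets.
  Stage I.1 is satisfied; the union continues to bear the burden.
Stage I.2 (union, a clear and cogent showing, weight is at least 74): (c) 76 (company's 48 disregarded) ≥ 74 — meets; (d) 79 (company's 50 disregarded) ≥ 74 — meets.
  The union carries Stage I.2; the company now bears the burden.
Stage I.3 (company, a clear and cogent showing, weight is at least 74): (e) 69 (union's 25 disregarded) < 74 — fails; (f) 72 (union's 62 disregarded) < 74 — fails.
  Stage I.3 not carried; the company fails its burden.
The analysis ends at Stage I.3; the union prevails on this issue.
— Issue II —
Stage II.1 — burden on union; standard: a more-likely-than-not showing (weight is at least 54).
    (g): 55 (company's 6 disregarded) ≥ 54 [met]
    (h): 56 (company's 9 disregarded) ≥ 54 [met]
  Stage II.1 is satisfied; the onus moves to the company.
Stage II.2 — burden on company; standard: a more-likely-than-not showing (weight is at least 54).
    (i): 58 (union's 35 disregarded) ≥ 54 [met]
    (j): 54 (union's 56 disregarded) ≥ 54 [met]
  All elements met at the final stage.
Every stage carried; the company prevails on this issue.
Per-issue: Issue I → union; Issue II → company. The union must prevail on at least one issue; overall, the union prevails.

union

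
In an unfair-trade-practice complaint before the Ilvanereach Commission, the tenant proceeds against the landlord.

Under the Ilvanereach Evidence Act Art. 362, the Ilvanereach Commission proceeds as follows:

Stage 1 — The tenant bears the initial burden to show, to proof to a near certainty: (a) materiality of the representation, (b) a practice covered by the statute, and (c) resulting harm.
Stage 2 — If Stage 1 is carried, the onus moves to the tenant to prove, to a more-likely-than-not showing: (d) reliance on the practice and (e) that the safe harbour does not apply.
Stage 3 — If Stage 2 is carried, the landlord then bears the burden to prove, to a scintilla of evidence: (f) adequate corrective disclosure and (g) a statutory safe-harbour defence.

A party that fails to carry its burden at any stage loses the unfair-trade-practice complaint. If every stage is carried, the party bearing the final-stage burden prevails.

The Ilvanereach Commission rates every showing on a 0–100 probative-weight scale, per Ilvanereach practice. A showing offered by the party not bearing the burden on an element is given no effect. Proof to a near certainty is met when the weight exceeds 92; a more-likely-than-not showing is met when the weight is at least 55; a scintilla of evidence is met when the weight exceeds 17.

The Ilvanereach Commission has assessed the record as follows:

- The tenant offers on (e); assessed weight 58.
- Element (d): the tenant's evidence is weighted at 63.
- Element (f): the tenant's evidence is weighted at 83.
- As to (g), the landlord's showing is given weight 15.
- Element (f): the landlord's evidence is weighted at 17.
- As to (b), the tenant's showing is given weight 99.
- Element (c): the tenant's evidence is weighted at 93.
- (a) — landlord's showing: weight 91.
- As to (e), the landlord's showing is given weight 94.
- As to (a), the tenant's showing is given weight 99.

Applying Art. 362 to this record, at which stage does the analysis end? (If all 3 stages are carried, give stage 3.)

stage 3

Stage 1 (tenant, proof to a near certainty, weight exceeds 92): (a) 99 (landlord's 91 disregarded) > 92 — meets; (b) 99 > 92 — meets; (c) 93 > 92 — meets.
  Stage 1 carried; the burden remains with the tenant.
Stage 2 (tenant, a more-likely-than-not showing, weight is at least 55): (d) 63 ≥ 55 — meets; (e) 58 (landlord's 94 disregarded) ≥ 55 — meets.
  All elements met. The burden passes to the landlord.
Stage 3 (landlord, a scintilla of evidence, weight exceeds 17): (f) 17 (tenant's 83 disregarded) ≤ 17 — fails; (g) 15 ≤ 17 — fails.
  Stage 3 not carried; the landlord fails its burden.
The analysis ends at Stage 3; the tenant prevails.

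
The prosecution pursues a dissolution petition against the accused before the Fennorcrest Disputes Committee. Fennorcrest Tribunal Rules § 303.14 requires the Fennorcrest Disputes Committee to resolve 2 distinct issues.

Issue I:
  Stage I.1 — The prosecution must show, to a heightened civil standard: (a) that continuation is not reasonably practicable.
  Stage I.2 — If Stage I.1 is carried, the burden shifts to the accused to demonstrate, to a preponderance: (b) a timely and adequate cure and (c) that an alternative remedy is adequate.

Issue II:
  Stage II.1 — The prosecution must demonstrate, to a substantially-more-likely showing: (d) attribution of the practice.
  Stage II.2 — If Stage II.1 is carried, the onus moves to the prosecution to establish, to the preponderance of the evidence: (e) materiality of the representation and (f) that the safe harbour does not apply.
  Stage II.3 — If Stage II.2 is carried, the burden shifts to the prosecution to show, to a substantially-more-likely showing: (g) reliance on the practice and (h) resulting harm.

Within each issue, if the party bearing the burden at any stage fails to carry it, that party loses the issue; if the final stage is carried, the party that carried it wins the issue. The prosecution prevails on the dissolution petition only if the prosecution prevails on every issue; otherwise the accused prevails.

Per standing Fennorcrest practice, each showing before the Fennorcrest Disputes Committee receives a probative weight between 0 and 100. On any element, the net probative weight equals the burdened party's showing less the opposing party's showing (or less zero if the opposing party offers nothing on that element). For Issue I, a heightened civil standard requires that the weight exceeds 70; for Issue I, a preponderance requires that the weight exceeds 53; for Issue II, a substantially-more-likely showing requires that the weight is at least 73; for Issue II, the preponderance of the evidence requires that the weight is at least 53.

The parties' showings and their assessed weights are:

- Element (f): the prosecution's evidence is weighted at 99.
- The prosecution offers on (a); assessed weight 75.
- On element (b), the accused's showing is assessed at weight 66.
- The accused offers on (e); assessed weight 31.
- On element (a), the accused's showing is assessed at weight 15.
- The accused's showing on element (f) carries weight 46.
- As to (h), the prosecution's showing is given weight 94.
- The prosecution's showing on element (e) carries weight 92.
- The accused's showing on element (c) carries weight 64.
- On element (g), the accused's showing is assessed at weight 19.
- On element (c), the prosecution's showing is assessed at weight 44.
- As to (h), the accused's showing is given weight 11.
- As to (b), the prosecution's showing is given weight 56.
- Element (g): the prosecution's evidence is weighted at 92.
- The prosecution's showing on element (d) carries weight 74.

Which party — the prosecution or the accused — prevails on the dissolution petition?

— Issue I —
At Stage I.1 the prosecution must meet a heightened civil standard (weight exceeds 70): on (a) the weight is 75 less the opposing 15 gives net 60, which does not exceed 70, so (a) does not meet the standard.
  Not every element is met, so the prosecution fails to carry Stage I.1.
The analysis ends at Stage I.1; the accused prevails on this issue.
— Issue II —
Stage II.1 (prosecution, a substantially-more-likely showing, weight is at least 73): (d) 74 ≥ 73 — meets.
  Stage II.1 carried; the burden remains with the prosecution.
Stage II.2 (prosecution, the preponderance of the evidence, weight is at least 53): (e) net 92−31=61 ≥ 53 — meets; (f) net 99−46=53 ≥ 53 — meets.
  All elements met. The prosecution retains the burden for Stage II.3.
Stage II.3 (prosecution, a substantially-more-likely showing, weight is at least 73): (g) net 92−19=73 ≥ 73 — meets; (h) net 94−11=83 ≥ 73 — meets.
  Stage II.3 carried; the final stage is satisfied.
All stages carried — the prosecution prevails on this issue.
Per-issue: Issue I → accused; Issue II → prosecution. The prosecution must prevail on every issue; overall, the accused prevails.

accused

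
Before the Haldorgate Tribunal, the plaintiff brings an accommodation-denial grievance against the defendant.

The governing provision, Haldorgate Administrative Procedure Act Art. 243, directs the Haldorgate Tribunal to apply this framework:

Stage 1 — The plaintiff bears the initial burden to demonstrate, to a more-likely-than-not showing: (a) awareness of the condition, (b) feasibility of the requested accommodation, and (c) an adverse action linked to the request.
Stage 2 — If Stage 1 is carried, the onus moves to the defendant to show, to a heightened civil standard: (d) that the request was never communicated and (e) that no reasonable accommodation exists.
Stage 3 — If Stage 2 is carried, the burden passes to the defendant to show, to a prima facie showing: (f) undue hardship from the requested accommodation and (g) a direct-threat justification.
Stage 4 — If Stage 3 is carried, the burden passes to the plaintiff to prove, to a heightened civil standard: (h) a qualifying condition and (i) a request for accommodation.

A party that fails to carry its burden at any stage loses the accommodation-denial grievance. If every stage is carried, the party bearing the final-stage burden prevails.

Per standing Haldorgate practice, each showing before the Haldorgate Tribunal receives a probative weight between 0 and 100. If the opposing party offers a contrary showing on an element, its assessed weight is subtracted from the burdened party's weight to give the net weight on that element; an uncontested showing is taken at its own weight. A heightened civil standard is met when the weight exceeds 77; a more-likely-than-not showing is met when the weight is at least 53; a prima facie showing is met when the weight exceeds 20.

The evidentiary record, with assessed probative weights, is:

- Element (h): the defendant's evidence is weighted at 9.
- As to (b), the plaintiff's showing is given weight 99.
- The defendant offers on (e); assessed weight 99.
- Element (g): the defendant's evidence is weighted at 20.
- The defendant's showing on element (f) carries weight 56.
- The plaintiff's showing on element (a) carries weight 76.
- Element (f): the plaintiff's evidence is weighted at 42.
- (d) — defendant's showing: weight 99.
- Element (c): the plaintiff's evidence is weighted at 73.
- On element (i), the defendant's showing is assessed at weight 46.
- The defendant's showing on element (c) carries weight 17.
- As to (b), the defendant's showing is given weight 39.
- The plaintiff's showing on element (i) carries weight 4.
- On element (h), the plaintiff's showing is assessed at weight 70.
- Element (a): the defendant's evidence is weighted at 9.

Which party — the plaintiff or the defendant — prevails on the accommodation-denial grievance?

plaintiff

Stage 1 (plaintiff, a more-likely-than-not showing, weight is at least 53): (a) net 76−9=67 ≥ 53 — meets; (b) net 99−39=60 ≥ 53 — meets; (c) net 73−17=56 ≥ 53 — meets.
  Stage 1 is satisfied; the onus moves to the defendant.
Stage 2 (defendant, a heightened civil standard, weight exceeds 77): (d) 99 > 77 — meets; (e) 99 > 77 — meets.
  Stage 2 is satisfied; the defendant continues to bear the burden.
Stage 3 (defendant, a prima facie showing, weight exceeds 20): (f) net 56−42=14 ≤ 20 — fails; (g) 20 ≤ 20 — fails.
  Stage 3 not carried; the defendant fails its burden.
The plaintiff prevails.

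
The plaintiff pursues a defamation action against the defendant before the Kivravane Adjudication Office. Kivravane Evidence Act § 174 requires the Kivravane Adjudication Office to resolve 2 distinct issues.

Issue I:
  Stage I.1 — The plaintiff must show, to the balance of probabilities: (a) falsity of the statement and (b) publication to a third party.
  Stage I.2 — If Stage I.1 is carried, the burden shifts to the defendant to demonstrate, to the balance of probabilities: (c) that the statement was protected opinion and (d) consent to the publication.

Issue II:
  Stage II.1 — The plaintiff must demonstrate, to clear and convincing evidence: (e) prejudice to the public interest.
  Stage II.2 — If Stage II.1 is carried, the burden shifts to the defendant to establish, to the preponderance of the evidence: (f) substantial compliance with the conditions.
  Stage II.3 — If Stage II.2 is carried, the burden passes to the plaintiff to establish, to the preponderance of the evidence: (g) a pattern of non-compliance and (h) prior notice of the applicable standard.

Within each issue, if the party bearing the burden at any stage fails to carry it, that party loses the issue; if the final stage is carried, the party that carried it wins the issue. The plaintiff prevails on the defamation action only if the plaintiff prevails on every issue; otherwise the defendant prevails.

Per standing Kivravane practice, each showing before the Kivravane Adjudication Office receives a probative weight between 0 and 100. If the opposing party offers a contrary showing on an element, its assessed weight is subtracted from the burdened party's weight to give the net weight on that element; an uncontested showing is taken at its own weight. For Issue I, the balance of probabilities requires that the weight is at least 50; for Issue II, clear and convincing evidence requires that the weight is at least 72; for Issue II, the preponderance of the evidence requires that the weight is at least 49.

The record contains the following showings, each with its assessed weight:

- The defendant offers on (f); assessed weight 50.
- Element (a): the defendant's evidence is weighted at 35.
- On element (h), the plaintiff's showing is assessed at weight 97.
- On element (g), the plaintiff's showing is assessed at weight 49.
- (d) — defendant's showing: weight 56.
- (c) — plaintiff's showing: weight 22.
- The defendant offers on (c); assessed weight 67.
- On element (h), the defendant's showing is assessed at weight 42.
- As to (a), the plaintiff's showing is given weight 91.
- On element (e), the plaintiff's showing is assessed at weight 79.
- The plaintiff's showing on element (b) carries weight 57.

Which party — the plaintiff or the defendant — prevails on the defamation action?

plaintiff

— Issue I —
At Stage I.1 the plaintiff must meet the balance of probabilities (weight is at least 50): on (a) the weight is 91 less the opposing 35 gives net 56, which does reach 50, so (a) meets the standard; on (b) the weight is 57, which does reach 50, so (b) meets the standard.
  Stage I.1 is satisfied; the onus moves to the defendant.
At Stage I.2 the defendant must meet the balance of probabilities (weight is at least 50): on (c) the weight is 67 less the opposing 22 gives net 45, which does not reach 50, so (c) does not meet the standard; on (d) the weight is 56, which does reach 50, so (d) meets the standard.
  The defendant does not carry Stage I.2.
So the plaintiff prevails on this issue.
— Issue II —
At Stage II.1 the plaintiff must meet clear and convincing evidence (weight is at least 72): on (e) the weight is 79, ≥ 72, so (e) meets the standard.
  Stage II.1 carried; the burden shifts to the defendant.
At Stage II.2 the defendant must meet the preponderance of the evidence (weight is at least 49): on (f) the weight is 50, ≥ 49, so (f) meets the standard.
  All elements met. The burden passes to the plaintiff.
At Stage II.3 the plaintiff must meet the preponderance of the evidence (weight is at least 49): on (g) the weight is 49, ≥ 49, so (g) meets the standard; on (h) the weight is 97 less the opposing 42 gives net 55, ≥ 49, so (h) meets the standard.
  Stage II.3 carried; the final stage is satisfied.
All stages carried — the plaintiff prevails on this issue.
Per-issue: Issue I → plaintiff; Issue II → plaintiff. The plaintiff must prevail on every issue; overall, the plaintiff prevails.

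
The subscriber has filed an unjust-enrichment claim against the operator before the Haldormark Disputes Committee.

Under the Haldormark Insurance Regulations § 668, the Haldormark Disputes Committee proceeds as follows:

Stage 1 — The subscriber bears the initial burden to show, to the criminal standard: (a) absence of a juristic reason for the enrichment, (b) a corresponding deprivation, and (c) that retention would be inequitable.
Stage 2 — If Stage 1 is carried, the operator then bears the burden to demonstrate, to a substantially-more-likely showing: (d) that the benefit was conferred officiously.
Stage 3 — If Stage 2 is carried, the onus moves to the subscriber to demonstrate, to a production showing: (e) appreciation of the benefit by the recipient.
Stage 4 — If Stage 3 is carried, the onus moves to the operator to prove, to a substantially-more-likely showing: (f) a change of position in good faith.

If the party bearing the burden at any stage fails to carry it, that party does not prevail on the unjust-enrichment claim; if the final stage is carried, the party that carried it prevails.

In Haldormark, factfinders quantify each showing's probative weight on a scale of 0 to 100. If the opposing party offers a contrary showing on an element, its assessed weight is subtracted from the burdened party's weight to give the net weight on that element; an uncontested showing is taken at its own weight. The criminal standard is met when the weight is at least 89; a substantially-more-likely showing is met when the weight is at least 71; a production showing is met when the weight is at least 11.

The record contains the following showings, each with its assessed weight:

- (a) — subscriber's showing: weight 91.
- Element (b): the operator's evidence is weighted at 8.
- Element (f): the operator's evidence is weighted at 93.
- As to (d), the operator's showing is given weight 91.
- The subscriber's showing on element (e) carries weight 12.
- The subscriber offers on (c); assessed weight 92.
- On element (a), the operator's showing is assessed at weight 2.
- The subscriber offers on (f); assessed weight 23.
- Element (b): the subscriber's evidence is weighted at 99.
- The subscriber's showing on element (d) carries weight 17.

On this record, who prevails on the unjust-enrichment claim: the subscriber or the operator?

subscriber

Stage 1 (subscriber, the criminal standard, weight is at least 89): (a) net 91−2=89 ≥ 89 — meets; (b) net 99−8=91 ≥ 89 — meets; (c) 92 ≥ 89 — meets.
  All elements met. The burden passes to the operator.
Stage 2 (operator, a substantially-more-likely showing, weight is at least 71): (d) net 91−17=74 ≥ 71 — meets.
  The operator carries Stage 2; the subscriber now bears the burden.
Stage 3 (subscriber, a production showing, weight is at least 11): (e) 12 ≥ 11 — meets.
  Stage 3 carried; the burden shifts to the operator.
Stage 4 (operator, a substantially-more-likely showing, weight is at least 71): (f) net 93−23=70 < 71 — fails.
  Not every element is met, so the operator fails to carry Stage 4.
So the subscriber prevails.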